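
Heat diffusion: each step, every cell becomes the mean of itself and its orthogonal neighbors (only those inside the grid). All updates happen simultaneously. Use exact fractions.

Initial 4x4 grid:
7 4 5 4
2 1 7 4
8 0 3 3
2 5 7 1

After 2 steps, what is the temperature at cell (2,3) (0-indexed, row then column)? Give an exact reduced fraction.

Answer: 179/48

Derivation:
Step 1: cell (2,3) = 11/4
Step 2: cell (2,3) = 179/48
Full grid after step 2:
  157/36 983/240 211/48 83/18
  439/120 379/100 203/50 187/48
  159/40 167/50 363/100 179/48
  23/6 159/40 91/24 125/36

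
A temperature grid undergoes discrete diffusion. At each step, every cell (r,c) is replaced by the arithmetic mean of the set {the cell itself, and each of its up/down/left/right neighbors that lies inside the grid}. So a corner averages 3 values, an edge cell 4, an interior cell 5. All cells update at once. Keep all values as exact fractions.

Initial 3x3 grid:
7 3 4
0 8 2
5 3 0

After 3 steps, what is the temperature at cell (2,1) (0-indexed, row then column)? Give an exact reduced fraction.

Answer: 12661/3600

Derivation:
Step 1: cell (2,1) = 4
Step 2: cell (2,1) = 173/60
Step 3: cell (2,1) = 12661/3600
Full grid after step 3:
  4291/1080 29897/7200 53/15
  1629/400 2591/750 25447/7200
  929/270 12661/3600 3161/1080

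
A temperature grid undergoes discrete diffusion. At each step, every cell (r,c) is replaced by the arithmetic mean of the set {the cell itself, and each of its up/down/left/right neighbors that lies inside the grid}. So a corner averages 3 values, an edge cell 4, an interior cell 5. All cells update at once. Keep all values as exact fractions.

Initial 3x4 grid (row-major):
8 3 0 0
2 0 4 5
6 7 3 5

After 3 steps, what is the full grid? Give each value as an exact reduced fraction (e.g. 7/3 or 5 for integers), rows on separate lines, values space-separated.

Answer: 3901/1080 10903/3600 4759/1800 334/135
868/225 21323/6000 6151/2000 2519/800
3049/720 9427/2400 27761/7200 7949/2160

Derivation:
After step 1:
  13/3 11/4 7/4 5/3
  4 16/5 12/5 7/2
  5 4 19/4 13/3
After step 2:
  133/36 361/120 257/120 83/36
  62/15 327/100 78/25 119/40
  13/3 339/80 929/240 151/36
After step 3:
  3901/1080 10903/3600 4759/1800 334/135
  868/225 21323/6000 6151/2000 2519/800
  3049/720 9427/2400 27761/7200 7949/2160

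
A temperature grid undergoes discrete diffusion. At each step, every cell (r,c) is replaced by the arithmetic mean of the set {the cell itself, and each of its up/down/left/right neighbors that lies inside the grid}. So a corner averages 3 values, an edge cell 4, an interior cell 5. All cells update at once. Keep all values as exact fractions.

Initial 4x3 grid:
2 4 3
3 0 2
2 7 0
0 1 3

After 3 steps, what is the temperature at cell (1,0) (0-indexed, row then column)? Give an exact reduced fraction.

Step 1: cell (1,0) = 7/4
Step 2: cell (1,0) = 219/80
Step 3: cell (1,0) = 5459/2400
Full grid after step 3:
  119/45 3781/1600 917/360
  5459/2400 5237/2000 1753/800
  1943/800 12581/6000 17387/7200
  143/72 33019/14400 217/108

Answer: 5459/2400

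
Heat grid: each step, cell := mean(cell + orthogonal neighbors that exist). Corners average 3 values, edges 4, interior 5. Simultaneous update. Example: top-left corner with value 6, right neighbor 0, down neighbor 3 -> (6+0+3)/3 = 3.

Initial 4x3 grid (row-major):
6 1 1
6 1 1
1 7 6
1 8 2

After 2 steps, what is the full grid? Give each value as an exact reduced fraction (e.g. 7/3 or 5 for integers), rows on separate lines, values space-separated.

After step 1:
  13/3 9/4 1
  7/2 16/5 9/4
  15/4 23/5 4
  10/3 9/2 16/3
After step 2:
  121/36 647/240 11/6
  887/240 79/25 209/80
  911/240 401/100 971/240
  139/36 533/120 83/18

Answer: 121/36 647/240 11/6
887/240 79/25 209/80
911/240 401/100 971/240
139/36 533/120 83/18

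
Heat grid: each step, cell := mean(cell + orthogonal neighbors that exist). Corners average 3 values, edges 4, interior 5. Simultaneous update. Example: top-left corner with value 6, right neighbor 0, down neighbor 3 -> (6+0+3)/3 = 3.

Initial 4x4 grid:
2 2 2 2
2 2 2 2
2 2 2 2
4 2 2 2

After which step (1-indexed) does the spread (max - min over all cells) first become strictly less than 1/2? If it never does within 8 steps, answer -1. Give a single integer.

Step 1: max=8/3, min=2, spread=2/3
Step 2: max=23/9, min=2, spread=5/9
Step 3: max=257/108, min=2, spread=41/108
  -> spread < 1/2 first at step 3
Step 4: max=7523/3240, min=2, spread=1043/3240
Step 5: max=219953/97200, min=2, spread=25553/97200
Step 6: max=6503459/2916000, min=18079/9000, spread=645863/2916000
Step 7: max=192601691/87480000, min=120971/60000, spread=16225973/87480000
Step 8: max=5726277983/2624400000, min=54701/27000, spread=409340783/2624400000

Answer: 3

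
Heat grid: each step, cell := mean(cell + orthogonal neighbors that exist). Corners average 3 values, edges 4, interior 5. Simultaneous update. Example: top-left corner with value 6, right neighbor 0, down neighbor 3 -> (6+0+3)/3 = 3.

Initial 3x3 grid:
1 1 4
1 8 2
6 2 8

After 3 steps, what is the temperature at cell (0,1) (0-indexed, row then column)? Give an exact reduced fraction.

Answer: 24083/7200

Derivation:
Step 1: cell (0,1) = 7/2
Step 2: cell (0,1) = 289/120
Step 3: cell (0,1) = 24083/7200
Full grid after step 3:
  953/360 24083/7200 443/135
  1067/300 5123/1500 30533/7200
  659/180 1781/400 511/120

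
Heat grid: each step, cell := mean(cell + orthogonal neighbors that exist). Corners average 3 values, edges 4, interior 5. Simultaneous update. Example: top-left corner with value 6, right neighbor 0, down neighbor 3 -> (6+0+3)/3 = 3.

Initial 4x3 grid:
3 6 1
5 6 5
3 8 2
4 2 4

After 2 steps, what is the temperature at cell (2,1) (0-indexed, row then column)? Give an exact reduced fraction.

Answer: 489/100

Derivation:
Step 1: cell (2,1) = 21/5
Step 2: cell (2,1) = 489/100
Full grid after step 2:
  155/36 14/3 23/6
  239/48 439/100 73/16
  329/80 489/100 907/240
  25/6 431/120 143/36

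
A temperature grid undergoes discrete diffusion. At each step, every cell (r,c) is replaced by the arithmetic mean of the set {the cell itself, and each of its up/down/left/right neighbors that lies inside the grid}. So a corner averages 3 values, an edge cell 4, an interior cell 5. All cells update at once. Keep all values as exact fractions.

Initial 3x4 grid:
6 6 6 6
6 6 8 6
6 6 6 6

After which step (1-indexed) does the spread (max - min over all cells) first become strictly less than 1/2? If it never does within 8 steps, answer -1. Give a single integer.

Answer: 2

Derivation:
Step 1: max=13/2, min=6, spread=1/2
Step 2: max=323/50, min=6, spread=23/50
  -> spread < 1/2 first at step 2
Step 3: max=15211/2400, min=1213/200, spread=131/480
Step 4: max=136151/21600, min=21991/3600, spread=841/4320
Step 5: max=54382051/8640000, min=4413373/720000, spread=56863/345600
Step 6: max=488094341/77760000, min=39869543/6480000, spread=386393/3110400
Step 7: max=195017723131/31104000000, min=15972358813/2592000000, spread=26795339/248832000
Step 8: max=11681255714129/1866240000000, min=960206149667/155520000000, spread=254051069/2985984000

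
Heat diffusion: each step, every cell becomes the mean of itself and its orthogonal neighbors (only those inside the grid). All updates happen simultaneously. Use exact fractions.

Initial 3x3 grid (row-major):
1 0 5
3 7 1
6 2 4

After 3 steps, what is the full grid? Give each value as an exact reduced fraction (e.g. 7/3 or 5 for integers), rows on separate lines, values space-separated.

Answer: 2953/1080 44017/14400 991/360
16739/4800 9127/3000 48817/14400
947/270 6063/1600 446/135

Derivation:
After step 1:
  4/3 13/4 2
  17/4 13/5 17/4
  11/3 19/4 7/3
After step 2:
  53/18 551/240 19/6
  237/80 191/50 671/240
  38/9 267/80 34/9
After step 3:
  2953/1080 44017/14400 991/360
  16739/4800 9127/3000 48817/14400
  947/270 6063/1600 446/135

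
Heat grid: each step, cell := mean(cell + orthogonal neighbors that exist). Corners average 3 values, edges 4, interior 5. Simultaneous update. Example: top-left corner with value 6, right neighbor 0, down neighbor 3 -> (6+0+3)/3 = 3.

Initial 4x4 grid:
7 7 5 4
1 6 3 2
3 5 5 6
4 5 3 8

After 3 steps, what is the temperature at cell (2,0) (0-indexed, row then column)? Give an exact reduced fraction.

Step 1: cell (2,0) = 13/4
Step 2: cell (2,0) = 163/40
Step 3: cell (2,0) = 2453/600
Full grid after step 3:
  1739/360 5929/1200 3271/720 1169/270
  2737/600 181/40 3419/750 3121/720
  2453/600 2243/500 551/120 17237/3600
  749/180 219/50 2209/450 5417/1080

Answer: 2453/600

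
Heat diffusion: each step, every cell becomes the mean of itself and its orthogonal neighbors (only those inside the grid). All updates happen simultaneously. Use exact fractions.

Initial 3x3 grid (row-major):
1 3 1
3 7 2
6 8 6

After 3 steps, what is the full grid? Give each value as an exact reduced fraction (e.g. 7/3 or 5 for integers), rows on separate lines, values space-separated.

Answer: 7481/2160 1541/450 299/90
6993/1600 3193/750 7589/1800
691/135 25229/4800 10751/2160

Derivation:
After step 1:
  7/3 3 2
  17/4 23/5 4
  17/3 27/4 16/3
After step 2:
  115/36 179/60 3
  337/80 113/25 239/60
  50/9 447/80 193/36
After step 3:
  7481/2160 1541/450 299/90
  6993/1600 3193/750 7589/1800
  691/135 25229/4800 10751/2160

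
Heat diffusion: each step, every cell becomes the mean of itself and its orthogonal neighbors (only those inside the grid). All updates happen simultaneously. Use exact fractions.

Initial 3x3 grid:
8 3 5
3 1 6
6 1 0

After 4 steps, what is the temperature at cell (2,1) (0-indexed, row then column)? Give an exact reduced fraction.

Answer: 665023/216000

Derivation:
Step 1: cell (2,1) = 2
Step 2: cell (2,1) = 157/60
Step 3: cell (2,1) = 2621/900
Step 4: cell (2,1) = 665023/216000
Full grid after step 4:
  510401/129600 3295967/864000 473051/129600
  174019/48000 413693/120000 59179/18000
  213263/64800 665023/216000 48047/16200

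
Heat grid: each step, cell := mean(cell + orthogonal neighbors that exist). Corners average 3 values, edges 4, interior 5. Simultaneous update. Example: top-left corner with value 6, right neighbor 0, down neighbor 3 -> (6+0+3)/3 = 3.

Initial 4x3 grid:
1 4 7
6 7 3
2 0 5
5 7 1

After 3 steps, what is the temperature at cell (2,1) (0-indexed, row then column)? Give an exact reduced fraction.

Answer: 8037/2000

Derivation:
Step 1: cell (2,1) = 21/5
Step 2: cell (2,1) = 339/100
Step 3: cell (2,1) = 8037/2000
Full grid after step 3:
  437/108 64339/14400 961/216
  29497/7200 23981/6000 31747/7200
  26767/7200 8037/2000 26717/7200
  4271/1080 5801/1600 2063/540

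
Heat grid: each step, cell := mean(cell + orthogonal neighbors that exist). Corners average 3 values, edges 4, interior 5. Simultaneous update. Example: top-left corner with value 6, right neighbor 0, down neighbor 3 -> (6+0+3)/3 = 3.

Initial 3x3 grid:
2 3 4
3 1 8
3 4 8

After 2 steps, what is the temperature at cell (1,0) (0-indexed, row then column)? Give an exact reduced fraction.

Step 1: cell (1,0) = 9/4
Step 2: cell (1,0) = 241/80
Full grid after step 2:
  89/36 419/120 17/4
  241/80 89/25 1243/240
  115/36 89/20 191/36

Answer: 241/80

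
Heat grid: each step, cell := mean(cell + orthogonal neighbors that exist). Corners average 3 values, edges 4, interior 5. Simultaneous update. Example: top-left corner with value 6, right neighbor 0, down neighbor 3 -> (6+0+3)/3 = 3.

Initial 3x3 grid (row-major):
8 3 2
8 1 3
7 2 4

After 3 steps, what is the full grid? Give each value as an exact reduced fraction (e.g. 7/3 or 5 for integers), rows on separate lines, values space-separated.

Answer: 5257/1080 9553/2400 439/135
5839/1200 11933/3000 22609/7200
5147/1080 28309/7200 587/180

Derivation:
After step 1:
  19/3 7/2 8/3
  6 17/5 5/2
  17/3 7/2 3
After step 2:
  95/18 159/40 26/9
  107/20 189/50 347/120
  91/18 467/120 3
After step 3:
  5257/1080 9553/2400 439/135
  5839/1200 11933/3000 22609/7200
  5147/1080 28309/7200 587/180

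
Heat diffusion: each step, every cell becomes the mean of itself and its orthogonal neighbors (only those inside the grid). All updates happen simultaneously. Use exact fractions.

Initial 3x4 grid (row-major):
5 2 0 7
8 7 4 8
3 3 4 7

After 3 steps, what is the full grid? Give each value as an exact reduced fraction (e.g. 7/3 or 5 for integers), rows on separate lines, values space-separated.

After step 1:
  5 7/2 13/4 5
  23/4 24/5 23/5 13/2
  14/3 17/4 9/2 19/3
After step 2:
  19/4 331/80 327/80 59/12
  1213/240 229/50 473/100 673/120
  44/9 1093/240 1181/240 52/9
After step 3:
  1673/360 3511/800 10723/2400 1169/240
  69383/14400 27667/6000 3589/750 37859/7200
  5219/1080 34099/7200 35969/7200 11741/2160

Answer: 1673/360 3511/800 10723/2400 1169/240
69383/14400 27667/6000 3589/750 37859/7200
5219/1080 34099/7200 35969/7200 11741/2160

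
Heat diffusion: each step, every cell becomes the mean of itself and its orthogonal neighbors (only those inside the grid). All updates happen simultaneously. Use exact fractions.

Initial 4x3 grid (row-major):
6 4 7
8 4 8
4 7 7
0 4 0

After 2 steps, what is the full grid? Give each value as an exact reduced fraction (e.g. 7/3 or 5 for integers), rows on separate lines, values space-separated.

Answer: 67/12 1427/240 217/36
449/80 573/100 92/15
1087/240 122/25 313/60
61/18 857/240 143/36

Derivation:
After step 1:
  6 21/4 19/3
  11/2 31/5 13/2
  19/4 26/5 11/2
  8/3 11/4 11/3
After step 2:
  67/12 1427/240 217/36
  449/80 573/100 92/15
  1087/240 122/25 313/60
  61/18 857/240 143/36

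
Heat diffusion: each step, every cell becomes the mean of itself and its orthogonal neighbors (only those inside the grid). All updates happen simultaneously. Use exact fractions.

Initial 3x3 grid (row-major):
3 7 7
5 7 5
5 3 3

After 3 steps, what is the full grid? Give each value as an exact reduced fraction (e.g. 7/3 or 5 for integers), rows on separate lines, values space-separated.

After step 1:
  5 6 19/3
  5 27/5 11/2
  13/3 9/2 11/3
After step 2:
  16/3 341/60 107/18
  74/15 132/25 209/40
  83/18 179/40 41/9
After step 3:
  319/60 20017/3600 6067/1080
  9071/1800 7679/1500 4201/800
  5047/1080 11353/2400 1283/270

Answer: 319/60 20017/3600 6067/1080
9071/1800 7679/1500 4201/800
5047/1080 11353/2400 1283/270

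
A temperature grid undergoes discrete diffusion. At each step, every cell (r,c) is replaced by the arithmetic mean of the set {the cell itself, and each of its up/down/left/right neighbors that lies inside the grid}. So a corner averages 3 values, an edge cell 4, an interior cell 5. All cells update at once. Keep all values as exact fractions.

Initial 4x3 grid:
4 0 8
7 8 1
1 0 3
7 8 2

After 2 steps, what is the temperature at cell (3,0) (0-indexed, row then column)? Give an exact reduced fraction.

Step 1: cell (3,0) = 16/3
Step 2: cell (3,0) = 40/9
Full grid after step 2:
  41/9 223/60 13/3
  937/240 111/25 127/40
  217/48 167/50 89/24
  40/9 215/48 121/36

Answer: 40/9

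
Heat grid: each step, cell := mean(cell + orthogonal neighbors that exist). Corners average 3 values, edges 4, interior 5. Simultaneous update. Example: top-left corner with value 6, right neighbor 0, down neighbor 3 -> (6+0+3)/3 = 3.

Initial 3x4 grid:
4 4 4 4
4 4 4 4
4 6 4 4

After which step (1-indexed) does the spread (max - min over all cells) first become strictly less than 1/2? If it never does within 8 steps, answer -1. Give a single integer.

Answer: 3

Derivation:
Step 1: max=14/3, min=4, spread=2/3
Step 2: max=271/60, min=4, spread=31/60
Step 3: max=2371/540, min=4, spread=211/540
  -> spread < 1/2 first at step 3
Step 4: max=232897/54000, min=3647/900, spread=14077/54000
Step 5: max=2084407/486000, min=219683/54000, spread=5363/24300
Step 6: max=62060809/14580000, min=122869/30000, spread=93859/583200
Step 7: max=3709474481/874800000, min=199736467/48600000, spread=4568723/34992000
Step 8: max=221732435629/52488000000, min=6013618889/1458000000, spread=8387449/83980800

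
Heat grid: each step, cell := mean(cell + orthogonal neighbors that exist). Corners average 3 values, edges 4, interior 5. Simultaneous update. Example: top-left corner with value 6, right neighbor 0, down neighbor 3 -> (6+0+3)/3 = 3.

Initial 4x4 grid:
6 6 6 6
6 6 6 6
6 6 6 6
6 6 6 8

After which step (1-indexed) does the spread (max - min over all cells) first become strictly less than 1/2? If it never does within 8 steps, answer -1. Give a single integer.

Answer: 3

Derivation:
Step 1: max=20/3, min=6, spread=2/3
Step 2: max=59/9, min=6, spread=5/9
Step 3: max=689/108, min=6, spread=41/108
  -> spread < 1/2 first at step 3
Step 4: max=20483/3240, min=6, spread=1043/3240
Step 5: max=608753/97200, min=6, spread=25553/97200
Step 6: max=18167459/2916000, min=54079/9000, spread=645863/2916000
Step 7: max=542521691/87480000, min=360971/60000, spread=16225973/87480000
Step 8: max=16223877983/2624400000, min=162701/27000, spread=409340783/2624400000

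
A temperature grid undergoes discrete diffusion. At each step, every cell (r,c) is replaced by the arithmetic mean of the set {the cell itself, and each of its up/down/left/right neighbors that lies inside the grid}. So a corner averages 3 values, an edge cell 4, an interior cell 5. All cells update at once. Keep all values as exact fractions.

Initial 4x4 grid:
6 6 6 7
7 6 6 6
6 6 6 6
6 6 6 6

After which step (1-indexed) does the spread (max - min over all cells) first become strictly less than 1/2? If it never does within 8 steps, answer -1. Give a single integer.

Step 1: max=19/3, min=6, spread=1/3
  -> spread < 1/2 first at step 1
Step 2: max=113/18, min=6, spread=5/18
Step 3: max=13427/2160, min=6, spread=467/2160
Step 4: max=400457/64800, min=1735/288, spread=5041/32400
Step 5: max=12006491/1944000, min=3774/625, spread=1339207/9720000
Step 6: max=359347769/58320000, min=39204023/6480000, spread=3255781/29160000
Step 7: max=10769457467/1749600000, min=235660817/38880000, spread=82360351/874800000
Step 8: max=322659489857/52488000000, min=2359335809/388800000, spread=2074577821/26244000000

Answer: 1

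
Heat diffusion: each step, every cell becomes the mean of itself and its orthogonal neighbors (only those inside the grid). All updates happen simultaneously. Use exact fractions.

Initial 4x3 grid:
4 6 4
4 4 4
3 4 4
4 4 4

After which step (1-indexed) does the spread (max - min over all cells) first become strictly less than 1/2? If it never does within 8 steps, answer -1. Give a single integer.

Answer: 4

Derivation:
Step 1: max=14/3, min=11/3, spread=1
Step 2: max=547/120, min=449/120, spread=49/60
Step 3: max=4757/1080, min=4109/1080, spread=3/5
Step 4: max=1866763/432000, min=125711/32400, spread=571849/1296000
  -> spread < 1/2 first at step 4
Step 5: max=16635233/3888000, min=3793097/972000, spread=97523/259200
Step 6: max=987774007/233280000, min=114959129/29160000, spread=302671/1036800
Step 7: max=58937157413/13996800000, min=6936356311/1749600000, spread=45950759/186624000
Step 8: max=3515723355967/839808000000, min=418659705449/104976000000, spread=443855233/2239488000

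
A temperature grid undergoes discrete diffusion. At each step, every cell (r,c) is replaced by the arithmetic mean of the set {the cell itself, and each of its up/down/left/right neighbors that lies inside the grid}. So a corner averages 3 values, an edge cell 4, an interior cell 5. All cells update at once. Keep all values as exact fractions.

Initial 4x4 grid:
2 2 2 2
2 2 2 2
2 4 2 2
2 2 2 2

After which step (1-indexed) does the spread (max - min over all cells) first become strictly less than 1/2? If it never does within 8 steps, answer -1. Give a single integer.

Step 1: max=5/2, min=2, spread=1/2
Step 2: max=61/25, min=2, spread=11/25
  -> spread < 1/2 first at step 2
Step 3: max=2767/1200, min=2, spread=367/1200
Step 4: max=12371/5400, min=613/300, spread=1337/5400
Step 5: max=365669/162000, min=18469/9000, spread=33227/162000
Step 6: max=10934327/4860000, min=112049/54000, spread=849917/4860000
Step 7: max=325314347/145800000, min=1688533/810000, spread=21378407/145800000
Step 8: max=9714462371/4374000000, min=509688343/243000000, spread=540072197/4374000000

Answer: 2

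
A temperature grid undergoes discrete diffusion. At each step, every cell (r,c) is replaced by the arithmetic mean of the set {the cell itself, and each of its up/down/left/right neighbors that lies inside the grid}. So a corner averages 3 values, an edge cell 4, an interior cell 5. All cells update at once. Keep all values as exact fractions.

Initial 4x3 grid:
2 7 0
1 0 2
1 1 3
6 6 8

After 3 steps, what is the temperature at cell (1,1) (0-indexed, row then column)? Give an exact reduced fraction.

Answer: 14687/6000

Derivation:
Step 1: cell (1,1) = 11/5
Step 2: cell (1,1) = 89/50
Step 3: cell (1,1) = 14687/6000
Full grid after step 3:
  2551/1080 31813/14400 49/20
  15509/7200 14687/6000 5753/2400
  20999/7200 5929/2000 24349/7200
  3871/1080 6477/1600 1109/270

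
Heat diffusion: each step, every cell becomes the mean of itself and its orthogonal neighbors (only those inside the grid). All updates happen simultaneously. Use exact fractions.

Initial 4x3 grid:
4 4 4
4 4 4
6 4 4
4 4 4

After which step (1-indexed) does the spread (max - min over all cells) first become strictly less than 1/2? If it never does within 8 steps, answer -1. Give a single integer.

Answer: 3

Derivation:
Step 1: max=14/3, min=4, spread=2/3
Step 2: max=271/60, min=4, spread=31/60
Step 3: max=2371/540, min=4, spread=211/540
  -> spread < 1/2 first at step 3
Step 4: max=232897/54000, min=3647/900, spread=14077/54000
Step 5: max=2084407/486000, min=219683/54000, spread=5363/24300
Step 6: max=62060809/14580000, min=122869/30000, spread=93859/583200
Step 7: max=3709474481/874800000, min=199736467/48600000, spread=4568723/34992000
Step 8: max=221732435629/52488000000, min=6013618889/1458000000, spread=8387449/83980800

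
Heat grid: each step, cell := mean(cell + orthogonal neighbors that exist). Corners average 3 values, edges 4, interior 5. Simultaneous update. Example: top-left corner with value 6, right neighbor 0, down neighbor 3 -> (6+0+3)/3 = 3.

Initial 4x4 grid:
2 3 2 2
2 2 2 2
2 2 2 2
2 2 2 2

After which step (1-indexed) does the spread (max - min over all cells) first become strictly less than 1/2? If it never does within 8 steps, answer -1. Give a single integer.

Answer: 1

Derivation:
Step 1: max=7/3, min=2, spread=1/3
  -> spread < 1/2 first at step 1
Step 2: max=271/120, min=2, spread=31/120
Step 3: max=2371/1080, min=2, spread=211/1080
Step 4: max=232843/108000, min=2, spread=16843/108000
Step 5: max=2082643/972000, min=18079/9000, spread=130111/972000
Step 6: max=61962367/29160000, min=1087159/540000, spread=3255781/29160000
Step 7: max=1849953691/874800000, min=1091107/540000, spread=82360351/874800000
Step 8: max=55239316891/26244000000, min=196906441/97200000, spread=2074577821/26244000000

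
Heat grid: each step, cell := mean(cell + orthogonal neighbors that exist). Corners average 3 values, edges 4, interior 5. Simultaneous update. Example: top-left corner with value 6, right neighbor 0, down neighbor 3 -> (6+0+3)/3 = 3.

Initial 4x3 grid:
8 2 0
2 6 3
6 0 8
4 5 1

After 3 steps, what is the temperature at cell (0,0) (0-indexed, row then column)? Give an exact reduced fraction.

Answer: 1361/360

Derivation:
Step 1: cell (0,0) = 4
Step 2: cell (0,0) = 9/2
Step 3: cell (0,0) = 1361/360
Full grid after step 3:
  1361/360 3407/900 6661/2160
  1717/400 20653/6000 26431/7200
  189/50 24763/6000 24691/7200
  149/36 25921/7200 1715/432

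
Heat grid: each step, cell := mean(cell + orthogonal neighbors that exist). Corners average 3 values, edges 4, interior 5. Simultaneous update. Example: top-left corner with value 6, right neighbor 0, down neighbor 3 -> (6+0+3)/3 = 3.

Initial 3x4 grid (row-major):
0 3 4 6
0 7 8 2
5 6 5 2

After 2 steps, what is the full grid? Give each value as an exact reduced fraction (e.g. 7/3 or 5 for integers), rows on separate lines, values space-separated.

Answer: 5/2 291/80 359/80 55/12
187/60 89/20 5 167/40
149/36 73/15 24/5 17/4

Derivation:
After step 1:
  1 7/2 21/4 4
  3 24/5 26/5 9/2
  11/3 23/4 21/4 3
After step 2:
  5/2 291/80 359/80 55/12
  187/60 89/20 5 167/40
  149/36 73/15 24/5 17/4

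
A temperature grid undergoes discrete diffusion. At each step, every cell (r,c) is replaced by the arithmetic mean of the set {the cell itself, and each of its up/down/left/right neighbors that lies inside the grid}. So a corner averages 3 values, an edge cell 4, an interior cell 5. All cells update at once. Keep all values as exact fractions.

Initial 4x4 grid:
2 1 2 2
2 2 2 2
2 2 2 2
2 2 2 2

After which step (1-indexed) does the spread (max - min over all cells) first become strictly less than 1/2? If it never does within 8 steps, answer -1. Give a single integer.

Step 1: max=2, min=5/3, spread=1/3
  -> spread < 1/2 first at step 1
Step 2: max=2, min=209/120, spread=31/120
Step 3: max=2, min=1949/1080, spread=211/1080
Step 4: max=2, min=199157/108000, spread=16843/108000
Step 5: max=17921/9000, min=1805357/972000, spread=130111/972000
Step 6: max=1072841/540000, min=54677633/29160000, spread=3255781/29160000
Step 7: max=1068893/540000, min=1649246309/874800000, spread=82360351/874800000
Step 8: max=191893559/97200000, min=49736683109/26244000000, spread=2074577821/26244000000

Answer: 1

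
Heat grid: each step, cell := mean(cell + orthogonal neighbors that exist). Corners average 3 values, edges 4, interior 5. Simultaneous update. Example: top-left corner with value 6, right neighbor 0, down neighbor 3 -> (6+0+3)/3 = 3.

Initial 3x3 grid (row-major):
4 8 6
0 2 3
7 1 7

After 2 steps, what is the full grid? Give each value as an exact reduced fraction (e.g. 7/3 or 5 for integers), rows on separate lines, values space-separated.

Answer: 49/12 131/30 91/18
763/240 99/25 499/120
61/18 803/240 149/36

Derivation:
After step 1:
  4 5 17/3
  13/4 14/5 9/2
  8/3 17/4 11/3
After step 2:
  49/12 131/30 91/18
  763/240 99/25 499/120
  61/18 803/240 149/36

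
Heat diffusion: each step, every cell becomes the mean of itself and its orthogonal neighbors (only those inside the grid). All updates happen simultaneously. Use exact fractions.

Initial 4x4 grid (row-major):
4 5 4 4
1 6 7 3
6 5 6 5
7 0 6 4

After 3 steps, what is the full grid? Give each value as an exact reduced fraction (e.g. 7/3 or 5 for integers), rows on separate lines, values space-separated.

Answer: 9263/2160 32321/7200 33673/7200 1229/270
7919/1800 28169/6000 143/30 34423/7200
8183/1800 13963/3000 9863/2000 11317/2400
4813/1080 16741/3600 5551/1200 1147/240

Derivation:
After step 1:
  10/3 19/4 5 11/3
  17/4 24/5 26/5 19/4
  19/4 23/5 29/5 9/2
  13/3 9/2 4 5
After step 2:
  37/9 1073/240 1117/240 161/36
  257/60 118/25 511/100 1087/240
  269/60 489/100 241/50 401/80
  163/36 523/120 193/40 9/2
After step 3:
  9263/2160 32321/7200 33673/7200 1229/270
  7919/1800 28169/6000 143/30 34423/7200
  8183/1800 13963/3000 9863/2000 11317/2400
  4813/1080 16741/3600 5551/1200 1147/240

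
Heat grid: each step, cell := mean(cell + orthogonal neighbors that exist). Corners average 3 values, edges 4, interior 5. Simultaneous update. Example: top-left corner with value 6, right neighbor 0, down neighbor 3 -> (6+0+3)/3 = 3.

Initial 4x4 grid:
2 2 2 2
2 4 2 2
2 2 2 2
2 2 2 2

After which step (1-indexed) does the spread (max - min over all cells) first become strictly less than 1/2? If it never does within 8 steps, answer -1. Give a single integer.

Answer: 2

Derivation:
Step 1: max=5/2, min=2, spread=1/2
Step 2: max=61/25, min=2, spread=11/25
  -> spread < 1/2 first at step 2
Step 3: max=2767/1200, min=2, spread=367/1200
Step 4: max=12371/5400, min=613/300, spread=1337/5400
Step 5: max=365669/162000, min=18469/9000, spread=33227/162000
Step 6: max=10934327/4860000, min=112049/54000, spread=849917/4860000
Step 7: max=325314347/145800000, min=1688533/810000, spread=21378407/145800000
Step 8: max=9714462371/4374000000, min=509688343/243000000, spread=540072197/4374000000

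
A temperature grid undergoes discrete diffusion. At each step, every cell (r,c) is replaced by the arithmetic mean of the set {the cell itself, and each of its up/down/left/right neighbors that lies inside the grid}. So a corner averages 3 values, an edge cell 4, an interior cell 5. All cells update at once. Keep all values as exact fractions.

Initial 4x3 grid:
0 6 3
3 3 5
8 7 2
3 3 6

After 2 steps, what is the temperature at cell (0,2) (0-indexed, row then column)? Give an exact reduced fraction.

Step 1: cell (0,2) = 14/3
Step 2: cell (0,2) = 131/36
Full grid after step 2:
  19/6 58/15 131/36
  331/80 383/100 1063/240
  1081/240 122/25 991/240
  44/9 1061/240 161/36

Answer: 131/36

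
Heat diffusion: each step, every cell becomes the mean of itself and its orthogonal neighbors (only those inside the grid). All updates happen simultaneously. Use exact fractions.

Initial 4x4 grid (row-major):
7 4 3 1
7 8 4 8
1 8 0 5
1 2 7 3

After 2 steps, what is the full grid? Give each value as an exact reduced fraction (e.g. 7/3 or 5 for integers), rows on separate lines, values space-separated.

Answer: 23/4 207/40 171/40 23/6
111/20 517/100 231/50 171/40
227/60 471/100 101/25 183/40
121/36 379/120 173/40 4

Derivation:
After step 1:
  6 11/2 3 4
  23/4 31/5 23/5 9/2
  17/4 19/5 24/5 4
  4/3 9/2 3 5
After step 2:
  23/4 207/40 171/40 23/6
  111/20 517/100 231/50 171/40
  227/60 471/100 101/25 183/40
  121/36 379/120 173/40 4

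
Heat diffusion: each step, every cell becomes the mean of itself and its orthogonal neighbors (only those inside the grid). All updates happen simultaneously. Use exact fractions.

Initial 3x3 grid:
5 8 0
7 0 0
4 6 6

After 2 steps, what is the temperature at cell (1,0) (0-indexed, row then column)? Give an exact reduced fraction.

Step 1: cell (1,0) = 4
Step 2: cell (1,0) = 77/15
Full grid after step 2:
  167/36 1007/240 89/36
  77/15 339/100 371/120
  41/9 67/15 19/6

Answer: 77/15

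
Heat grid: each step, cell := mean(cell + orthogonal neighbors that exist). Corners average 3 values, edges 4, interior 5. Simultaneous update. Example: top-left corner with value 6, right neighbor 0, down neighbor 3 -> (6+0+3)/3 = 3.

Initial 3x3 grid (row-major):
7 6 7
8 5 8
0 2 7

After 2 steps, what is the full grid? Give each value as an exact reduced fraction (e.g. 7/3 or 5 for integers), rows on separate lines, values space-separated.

Answer: 73/12 521/80 20/3
317/60 273/50 1513/240
71/18 183/40 191/36

Derivation:
After step 1:
  7 25/4 7
  5 29/5 27/4
  10/3 7/2 17/3
After step 2:
  73/12 521/80 20/3
  317/60 273/50 1513/240
  71/18 183/40 191/36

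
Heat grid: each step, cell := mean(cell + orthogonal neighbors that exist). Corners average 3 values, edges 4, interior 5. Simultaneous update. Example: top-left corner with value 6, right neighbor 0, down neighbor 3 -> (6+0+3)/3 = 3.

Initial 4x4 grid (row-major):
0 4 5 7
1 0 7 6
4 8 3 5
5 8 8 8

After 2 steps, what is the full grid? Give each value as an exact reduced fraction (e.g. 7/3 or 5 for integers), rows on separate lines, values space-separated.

After step 1:
  5/3 9/4 23/4 6
  5/4 4 21/5 25/4
  9/2 23/5 31/5 11/2
  17/3 29/4 27/4 7
After step 2:
  31/18 41/12 91/20 6
  137/48 163/50 132/25 439/80
  961/240 531/100 109/20 499/80
  209/36 91/15 34/5 77/12

Answer: 31/18 41/12 91/20 6
137/48 163/50 132/25 439/80
961/240 531/100 109/20 499/80
209/36 91/15 34/5 77/12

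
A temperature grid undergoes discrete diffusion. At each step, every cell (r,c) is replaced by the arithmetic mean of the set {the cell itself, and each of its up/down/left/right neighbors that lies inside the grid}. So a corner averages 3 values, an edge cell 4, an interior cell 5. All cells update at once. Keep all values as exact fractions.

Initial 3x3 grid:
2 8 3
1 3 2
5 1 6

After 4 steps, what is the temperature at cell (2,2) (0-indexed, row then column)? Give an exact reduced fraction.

Answer: 9647/2880

Derivation:
Step 1: cell (2,2) = 3
Step 2: cell (2,2) = 41/12
Step 3: cell (2,2) = 475/144
Step 4: cell (2,2) = 9647/2880
Full grid after step 4:
  88273/25920 16871/4800 47149/12960
  61709/19200 30409/9000 299903/86400
  40399/12960 551881/172800 9647/2880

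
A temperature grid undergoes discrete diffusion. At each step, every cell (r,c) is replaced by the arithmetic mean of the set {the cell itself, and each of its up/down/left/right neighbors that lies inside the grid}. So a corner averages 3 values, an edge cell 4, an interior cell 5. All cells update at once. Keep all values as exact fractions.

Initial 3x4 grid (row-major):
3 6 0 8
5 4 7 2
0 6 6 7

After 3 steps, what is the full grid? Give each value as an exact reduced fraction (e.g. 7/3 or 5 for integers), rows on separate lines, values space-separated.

Answer: 4523/1080 1819/450 8501/1800 4789/1080
6911/1800 1742/375 1697/375 1162/225
4583/1080 15527/3600 2103/400 1823/360

Derivation:
After step 1:
  14/3 13/4 21/4 10/3
  3 28/5 19/5 6
  11/3 4 13/2 5
After step 2:
  131/36 563/120 469/120 175/36
  127/30 393/100 543/100 68/15
  32/9 593/120 193/40 35/6
After step 3:
  4523/1080 1819/450 8501/1800 4789/1080
  6911/1800 1742/375 1697/375 1162/225
  4583/1080 15527/3600 2103/400 1823/360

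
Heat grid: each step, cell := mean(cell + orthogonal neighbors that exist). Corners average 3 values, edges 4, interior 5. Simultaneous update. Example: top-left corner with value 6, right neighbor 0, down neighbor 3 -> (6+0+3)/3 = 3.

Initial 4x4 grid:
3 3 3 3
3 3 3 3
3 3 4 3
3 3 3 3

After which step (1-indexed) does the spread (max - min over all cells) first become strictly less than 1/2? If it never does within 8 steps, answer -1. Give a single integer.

Answer: 1

Derivation:
Step 1: max=13/4, min=3, spread=1/4
  -> spread < 1/2 first at step 1
Step 2: max=161/50, min=3, spread=11/50
Step 3: max=7567/2400, min=3, spread=367/2400
Step 4: max=33971/10800, min=1813/600, spread=1337/10800
Step 5: max=1013669/324000, min=54469/18000, spread=33227/324000
Step 6: max=30374327/9720000, min=328049/108000, spread=849917/9720000
Step 7: max=908514347/291600000, min=4928533/1620000, spread=21378407/291600000
Step 8: max=27210462371/8748000000, min=1481688343/486000000, spread=540072197/8748000000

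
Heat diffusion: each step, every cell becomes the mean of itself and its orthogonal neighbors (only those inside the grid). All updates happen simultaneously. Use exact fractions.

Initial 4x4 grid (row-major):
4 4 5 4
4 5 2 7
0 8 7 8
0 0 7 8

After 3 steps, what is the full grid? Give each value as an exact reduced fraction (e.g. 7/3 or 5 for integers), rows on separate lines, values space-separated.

After step 1:
  4 9/2 15/4 16/3
  13/4 23/5 26/5 21/4
  3 4 32/5 15/2
  0 15/4 11/2 23/3
After step 2:
  47/12 337/80 1127/240 43/9
  297/80 431/100 126/25 1397/240
  41/16 87/20 143/25 1609/240
  9/4 53/16 1399/240 62/9
After step 3:
  1421/360 3427/800 33707/7200 2753/540
  8701/2400 173/40 1919/375 40217/7200
  103/32 4051/1000 8293/1500 45241/7200
  65/24 1889/480 39151/7200 874/135

Answer: 1421/360 3427/800 33707/7200 2753/540
8701/2400 173/40 1919/375 40217/7200
103/32 4051/1000 8293/1500 45241/7200
65/24 1889/480 39151/7200 874/135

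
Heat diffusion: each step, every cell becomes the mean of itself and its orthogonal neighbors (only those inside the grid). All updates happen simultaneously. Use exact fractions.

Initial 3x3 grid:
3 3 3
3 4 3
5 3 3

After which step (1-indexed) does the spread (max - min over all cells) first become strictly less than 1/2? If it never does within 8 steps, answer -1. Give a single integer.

Step 1: max=15/4, min=3, spread=3/4
Step 2: max=67/18, min=249/80, spread=439/720
Step 3: max=3791/1080, min=1127/360, spread=41/108
  -> spread < 1/2 first at step 3
Step 4: max=225937/64800, min=69529/21600, spread=347/1296
Step 5: max=13307639/3888000, min=4192463/1296000, spread=2921/15552
Step 6: max=793835233/233280000, min=254357161/77760000, spread=24611/186624
Step 7: max=47287385351/13996800000, min=15330526367/4665600000, spread=207329/2239488
Step 8: max=2827262713297/839808000000, min=924226789849/279936000000, spread=1746635/26873856

Answer: 3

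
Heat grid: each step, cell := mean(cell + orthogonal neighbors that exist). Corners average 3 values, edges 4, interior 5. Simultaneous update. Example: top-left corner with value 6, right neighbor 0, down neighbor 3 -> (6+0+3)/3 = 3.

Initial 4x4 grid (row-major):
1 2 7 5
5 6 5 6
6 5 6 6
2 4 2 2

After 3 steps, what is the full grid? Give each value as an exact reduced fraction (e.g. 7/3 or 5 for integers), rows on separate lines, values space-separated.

Answer: 8491/2160 6413/1440 11843/2400 779/144
389/90 27133/6000 10313/2000 2083/400
641/150 1839/400 27551/6000 17251/3600
3013/720 3237/800 29957/7200 8873/2160

Derivation:
After step 1:
  8/3 4 19/4 6
  9/2 23/5 6 11/2
  9/2 27/5 24/5 5
  4 13/4 7/2 10/3
After step 2:
  67/18 961/240 83/16 65/12
  61/15 49/10 513/100 45/8
  23/5 451/100 247/50 559/120
  47/12 323/80 893/240 71/18
After step 3:
  8491/2160 6413/1440 11843/2400 779/144
  389/90 27133/6000 10313/2000 2083/400
  641/150 1839/400 27551/6000 17251/3600
  3013/720 3237/800 29957/7200 8873/2160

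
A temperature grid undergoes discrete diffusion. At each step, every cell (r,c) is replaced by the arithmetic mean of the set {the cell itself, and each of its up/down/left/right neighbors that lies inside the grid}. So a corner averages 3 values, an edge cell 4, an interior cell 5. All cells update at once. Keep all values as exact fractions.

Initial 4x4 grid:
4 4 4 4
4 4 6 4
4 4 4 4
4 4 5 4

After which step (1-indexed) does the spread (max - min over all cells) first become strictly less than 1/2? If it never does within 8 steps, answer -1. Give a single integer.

Step 1: max=23/5, min=4, spread=3/5
Step 2: max=112/25, min=4, spread=12/25
  -> spread < 1/2 first at step 2
Step 3: max=5219/1200, min=813/200, spread=341/1200
Step 4: max=465727/108000, min=73799/18000, spread=22933/108000
Step 5: max=4646123/1080000, min=743257/180000, spread=186581/1080000
Step 6: max=2601943/607500, min=6716159/1620000, spread=667067/4860000
Step 7: max=4156085819/972000000, min=674194333/162000000, spread=110919821/972000000
Step 8: max=9325670221/2187000000, min=15200254091/3645000000, spread=32112151/341718750

Answer: 2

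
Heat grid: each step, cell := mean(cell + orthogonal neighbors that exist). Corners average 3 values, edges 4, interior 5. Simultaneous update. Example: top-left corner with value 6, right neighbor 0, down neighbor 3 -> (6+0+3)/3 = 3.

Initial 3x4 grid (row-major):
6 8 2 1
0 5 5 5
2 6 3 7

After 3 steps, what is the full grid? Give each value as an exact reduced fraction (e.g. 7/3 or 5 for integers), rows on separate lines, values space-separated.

Answer: 4649/1080 31153/7200 30403/7200 1691/432
56881/14400 25769/6000 3203/750 30943/7200
4079/1080 29353/7200 10901/2400 649/144

Derivation:
After step 1:
  14/3 21/4 4 8/3
  13/4 24/5 4 9/2
  8/3 4 21/4 5
After step 2:
  79/18 1123/240 191/48 67/18
  923/240 213/50 451/100 97/24
  119/36 1003/240 73/16 59/12
After step 3:
  4649/1080 31153/7200 30403/7200 1691/432
  56881/14400 25769/6000 3203/750 30943/7200
  4079/1080 29353/7200 10901/2400 649/144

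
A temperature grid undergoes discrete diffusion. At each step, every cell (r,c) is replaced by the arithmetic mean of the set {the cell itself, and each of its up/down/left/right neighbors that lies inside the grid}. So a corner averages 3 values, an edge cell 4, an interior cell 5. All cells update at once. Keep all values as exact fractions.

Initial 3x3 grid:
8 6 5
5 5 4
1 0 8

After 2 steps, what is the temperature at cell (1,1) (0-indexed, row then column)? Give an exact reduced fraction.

Step 1: cell (1,1) = 4
Step 2: cell (1,1) = 19/4
Full grid after step 2:
  205/36 16/3 11/2
  205/48 19/4 37/8
  41/12 27/8 13/3

Answer: 19/4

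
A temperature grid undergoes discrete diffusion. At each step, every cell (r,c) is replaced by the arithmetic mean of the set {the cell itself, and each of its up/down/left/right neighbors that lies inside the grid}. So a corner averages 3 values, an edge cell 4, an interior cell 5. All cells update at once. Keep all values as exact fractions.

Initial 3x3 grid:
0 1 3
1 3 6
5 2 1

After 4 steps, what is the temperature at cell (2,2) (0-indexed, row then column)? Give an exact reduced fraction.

Answer: 2543/900

Derivation:
Step 1: cell (2,2) = 3
Step 2: cell (2,2) = 3
Step 3: cell (2,2) = 44/15
Step 4: cell (2,2) = 2543/900
Full grid after step 4:
  4253/2025 222221/96000 5203/2025
  1945739/864000 55973/22500 2353739/864000
  19787/8100 2285989/864000 2543/900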